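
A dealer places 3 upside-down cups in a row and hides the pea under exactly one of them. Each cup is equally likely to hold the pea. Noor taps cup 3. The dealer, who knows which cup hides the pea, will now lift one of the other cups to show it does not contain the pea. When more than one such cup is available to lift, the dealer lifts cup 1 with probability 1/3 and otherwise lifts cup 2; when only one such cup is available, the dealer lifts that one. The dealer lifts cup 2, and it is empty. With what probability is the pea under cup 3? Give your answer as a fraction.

Apply Bayes' rule, conditioning on where the pea actually is.
If it is under cup 1 (prior 1/3): only cup 2 is available, probability 1; weight (1/3)·1 = 1/3.
If it is under cup 2 (prior 1/3): the dealer opened cup 2, so this case is ruled out; weight (1/3)·0 = 0.
If it is under cup 3 (prior 1/3): cup 1 is available but not opened, probability 2/3; weight (1/3)·(2/3) = 2/9.
The weights sum to 5/9.
So P(the pea under cup 3 | the dealer opened cup 2) = (2/9) / (5/9) = 2/5.

2/5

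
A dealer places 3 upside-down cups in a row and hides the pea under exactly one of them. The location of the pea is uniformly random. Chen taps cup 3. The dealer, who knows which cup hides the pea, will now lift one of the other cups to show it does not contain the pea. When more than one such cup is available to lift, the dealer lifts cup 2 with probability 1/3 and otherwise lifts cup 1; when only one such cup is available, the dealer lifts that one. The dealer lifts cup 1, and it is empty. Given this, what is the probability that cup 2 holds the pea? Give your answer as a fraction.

3/5

Condition on the true location of the pea.
If it is under cup 1 (prior 1/3): the dealer opened cup 1, so this case is ruled out; weight (1/3)·0 = 0.
If it is under cup 2 (prior 1/3): only cup 1 is available, probability 1; weight (1/3)·1 = 1/3.
If it is under cup 3 (prior 1/3): cup 2 is available but not opened, probability 2/3; weight (1/3)·(2/3) = 2/9.
The weights sum to 5/9.
So P(the pea under cup 2 | the dealer opened cup 1) = (1/3) / (5/9) = 3/5.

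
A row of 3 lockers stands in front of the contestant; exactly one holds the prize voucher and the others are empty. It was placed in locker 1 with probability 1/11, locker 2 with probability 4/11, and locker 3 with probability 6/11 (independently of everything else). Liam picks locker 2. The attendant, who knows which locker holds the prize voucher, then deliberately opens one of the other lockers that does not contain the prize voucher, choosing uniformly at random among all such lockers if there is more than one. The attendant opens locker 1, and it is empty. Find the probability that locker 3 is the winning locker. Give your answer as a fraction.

Consider each possible location of the prize voucher in turn.
If it is in locker 1 (prior 1/11): the attendant opened locker 1, so this case is ruled out; weight (1/11)·0 = 0.
If it is in locker 2 (prior 4/11): the attendant has 2 equally likely choices, so probability 1/2; weight (4/11)·(1/2) = 2/11.
If it is in locker 3 (prior 6/11): the attendant has no choice, probability 1; weight (6/11)·1 = 6/11.
The weights sum to 8/11.
So P(the prize voucher in locker 3 | the attendant opened locker 1) = (6/11) / (8/11) = 3/4.

3/4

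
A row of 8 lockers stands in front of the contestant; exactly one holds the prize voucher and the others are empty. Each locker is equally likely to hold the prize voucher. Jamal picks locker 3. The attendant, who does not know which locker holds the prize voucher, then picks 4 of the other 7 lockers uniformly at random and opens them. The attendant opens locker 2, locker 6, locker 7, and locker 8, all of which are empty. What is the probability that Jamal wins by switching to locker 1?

1/4

Apply Bayes' rule, conditioning on where the prize voucher actually is.
If it is in any of lockers 1, 3, 4, and 5 (prior 1/8 each): the attendant picks exactly this set with probability 1/35 regardless, and none is the prize; weight (1/8)·(1/35) = 1/280 each.
If it is in any of lockers 2, 6, 7, and 8 (prior 1/8 each): that locker was opened and seen not to hold the prize — ruled out; weight (1/8)·0 = 0 each.
The weights sum to 1/70.
So P(the prize voucher in locker 1 | the attendant opened locker 2, locker 6, locker 7, and locker 8) = (1/280) / (1/70) = 1/4.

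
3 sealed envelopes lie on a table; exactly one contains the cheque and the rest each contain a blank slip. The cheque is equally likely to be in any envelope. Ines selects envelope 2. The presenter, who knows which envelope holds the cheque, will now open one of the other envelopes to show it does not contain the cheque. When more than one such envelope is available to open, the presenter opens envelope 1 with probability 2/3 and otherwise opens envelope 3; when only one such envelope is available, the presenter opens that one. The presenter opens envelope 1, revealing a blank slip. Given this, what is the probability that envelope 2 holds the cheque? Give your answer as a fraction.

Consider each possible location of the cheque in turn.
If it is in envelope 1 (prior 1/3): the presenter opened envelope 1, so this case is ruled out; weight (1/3)·0 = 0.
If it is in envelope 2 (prior 1/3): envelope 1 is available, opened with probability 2/3; weight (1/3)·(2/3) = 2/9.
If it is in envelope 3 (prior 1/3): only envelope 1 is available, probability 1; weight (1/3)·1 = 1/3.
The weights sum to 5/9.
So P(the cheque in envelope 2 | the presenter opened envelope 1) = (2/9) / (5/9) = 2/5.

2/5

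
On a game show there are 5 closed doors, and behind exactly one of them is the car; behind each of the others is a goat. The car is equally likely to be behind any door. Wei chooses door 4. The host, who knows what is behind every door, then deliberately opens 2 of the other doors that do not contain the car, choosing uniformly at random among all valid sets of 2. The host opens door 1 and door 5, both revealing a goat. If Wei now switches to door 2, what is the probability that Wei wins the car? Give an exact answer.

Consider each possible location of the car in turn.
If it is behind either of doors 1 and 5 (prior 1/5 each): that door was opened and seen not to hold the prize — ruled out; weight (1/5)·0 = 0 each.
If it is behind either of doors 2 and 3 (prior 1/5 each): the host has 3 equally likely choices, so probability 1/3; weight (1/5)·(1/3) = 1/15 each.
If it is behind door 4 (prior 1/5): the host has 6 equally likely choices, so probability 1/6; weight (1/5)·(1/6) = 1/30.
The weights sum to 1/6.
So P(the car behind door 2 | the host opened door 1 and door 5) = (1/15) / (1/6) = 2/5.

2/5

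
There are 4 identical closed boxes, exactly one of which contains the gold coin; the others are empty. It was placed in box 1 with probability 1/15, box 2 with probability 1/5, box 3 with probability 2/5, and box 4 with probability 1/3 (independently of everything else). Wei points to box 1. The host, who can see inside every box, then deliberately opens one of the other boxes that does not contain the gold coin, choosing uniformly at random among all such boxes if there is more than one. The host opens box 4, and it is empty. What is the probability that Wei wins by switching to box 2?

9/29

Consider each possible location of the gold coin in turn.
If it is in box 1 (prior 1/15): the host has 3 equally likely choices, so probability 1/3; weight (1/15)·(1/3) = 1/45.
If it is in box 2 (prior 1/5): the host has 2 equally likely choices, so probability 1/2; weight (1/5)·(1/2) = 1/10.
If it is in box 3 (prior 2/5): the host has 2 equally likely choices, so probability 1/2; weight (2/5)·(1/2) = 1/5.
If it is in box 4 (prior 1/3): the host opened box 4, so this case is ruled out; weight (1/3)·0 = 0.
The weights sum to 29/90.
So P(the gold coin in box 2 | the host opened box 4) = (1/10) / (29/90) = 9/29.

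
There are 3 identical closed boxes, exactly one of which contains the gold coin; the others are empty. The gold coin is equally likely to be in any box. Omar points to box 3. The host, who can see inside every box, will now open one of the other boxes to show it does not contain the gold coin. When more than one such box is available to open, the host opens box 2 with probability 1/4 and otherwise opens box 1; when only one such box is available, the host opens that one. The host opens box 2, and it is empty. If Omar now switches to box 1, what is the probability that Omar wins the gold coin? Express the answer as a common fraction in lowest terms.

4/5

Apply Bayes' rule, conditioning on where the gold coin actually is.
If it is in box 1 (prior 1/3): only box 2 is available, probability 1; weight (1/3)·1 = 1/3.
If it is in box 2 (prior 1/3): the host opened box 2, so this case is ruled out; weight (1/3)·0 = 0.
If it is in box 3 (prior 1/3): box 2 is available, opened with probability 1/4; weight (1/3)·(1/4) = 1/12.
The weights sum to 5/12.
So P(the gold coin in box 1 | the host opened box 2) = (1/3) / (5/12) = 4/5.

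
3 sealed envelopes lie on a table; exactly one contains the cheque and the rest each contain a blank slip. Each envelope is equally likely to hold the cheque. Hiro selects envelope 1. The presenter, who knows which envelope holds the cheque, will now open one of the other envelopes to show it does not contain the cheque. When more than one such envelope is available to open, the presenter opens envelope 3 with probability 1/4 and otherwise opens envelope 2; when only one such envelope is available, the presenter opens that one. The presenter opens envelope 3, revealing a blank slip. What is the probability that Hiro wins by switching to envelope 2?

Consider each possible location of the cheque in turn.
If it is in envelope 1 (prior 1/3): envelope 3 is available, opened with probability 1/4; weight (1/3)·(1/4) = 1/12.
If it is in envelope 2 (prior 1/3): only envelope 3 is available, probability 1; weight (1/3)·1 = 1/3.
If it is in envelope 3 (prior 1/3): the presenter opened envelope 3, so this case is ruled out; weight (1/3)·0 = 0.
The weights sum to 5/12.
So P(the cheque in envelope 2 | the presenter opened envelope 3) = (1/3) / (5/12) = 4/5.

4/5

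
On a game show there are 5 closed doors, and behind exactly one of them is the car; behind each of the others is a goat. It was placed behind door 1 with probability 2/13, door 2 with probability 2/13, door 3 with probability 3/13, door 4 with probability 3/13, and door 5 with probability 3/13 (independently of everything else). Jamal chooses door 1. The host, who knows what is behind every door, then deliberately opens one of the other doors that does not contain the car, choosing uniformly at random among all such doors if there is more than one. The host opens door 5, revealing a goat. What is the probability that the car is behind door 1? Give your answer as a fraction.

Condition on the true location of the car.
If it is behind door 1 (prior 2/13): the host has 4 equally likely choices, so probability 1/4; weight (2/13)·(1/4) = 1/26.
If it is behind door 2 (prior 2/13): the host has 3 equally likely choices, so probability 1/3; weight (2/13)·(1/3) = 2/39.
If it is behind either of doors 3 and 4 (prior 3/13 each): the host has 3 equally likely choices, so probability 1/3; weight (3/13)·(1/3) = 1/13 each.
If it is behind door 5 (prior 3/13): the host opened door 5, so this case is ruled out; weight (3/13)·0 = 0.
The weights sum to 19/78.
So P(the car behind door 1 | the host opened door 5) = (1/26) / (19/78) = 3/19.

3/19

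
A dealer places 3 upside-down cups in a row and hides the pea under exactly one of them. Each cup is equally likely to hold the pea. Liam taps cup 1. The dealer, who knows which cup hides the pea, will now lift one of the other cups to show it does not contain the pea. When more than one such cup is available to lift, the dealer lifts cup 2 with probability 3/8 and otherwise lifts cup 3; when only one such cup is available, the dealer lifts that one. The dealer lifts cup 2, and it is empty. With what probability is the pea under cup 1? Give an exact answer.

3/11

Condition on the true location of the pea.
If it is under cup 1 (prior 1/3): cup 2 is available, opened with probability 3/8; weight (1/3)·(3/8) = 1/8.
If it is under cup 2 (prior 1/3): the dealer opened cup 2, so this case is ruled out; weight (1/3)·0 = 0.
If it is under cup 3 (prior 1/3): only cup 2 is available, probability 1; weight (1/3)·1 = 1/3.
The weights sum to 11/24.
So P(the pea under cup 1 | the dealer opened cup 2) = (1/8) / (11/24) = 3/11.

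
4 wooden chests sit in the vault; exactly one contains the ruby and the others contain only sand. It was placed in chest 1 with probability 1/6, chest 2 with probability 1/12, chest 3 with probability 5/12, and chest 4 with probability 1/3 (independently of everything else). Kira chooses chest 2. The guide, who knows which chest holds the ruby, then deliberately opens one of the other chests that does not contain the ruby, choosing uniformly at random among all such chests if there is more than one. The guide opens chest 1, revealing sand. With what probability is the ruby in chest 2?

Condition on the true location of the ruby.
If it is in chest 1 (prior 1/6): the guide opened chest 1, so this case is ruled out; weight (1/6)·0 = 0.
If it is in chest 2 (prior 1/12): the guide has 3 equally likely choices, so probability 1/3; weight (1/12)·(1/3) = 1/36.
If it is in chest 3 (prior 5/12): the guide has 2 equally likely choices, so probability 1/2; weight (5/12)·(1/2) = 5/24.
If it is in chest 4 (prior 1/3): the guide has 2 equally likely choices, so probability 1/2; weight (1/3)·(1/2) = 1/6.
The weights sum to 29/72.
So P(the ruby in chest 2 | the guide opened chest 1) = (1/36) / (29/72) = 2/29.

2/29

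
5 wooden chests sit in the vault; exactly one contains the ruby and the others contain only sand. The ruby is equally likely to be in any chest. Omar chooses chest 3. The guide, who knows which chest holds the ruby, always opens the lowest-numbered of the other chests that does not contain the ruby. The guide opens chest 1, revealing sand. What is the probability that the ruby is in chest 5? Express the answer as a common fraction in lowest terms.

1/4

Condition on the true location of the ruby.
If it is in chest 1 (prior 1/5): the guide opened chest 1, so this case is ruled out; weight (1/5)·0 = 0.
If it is in any of chests 2, 3, 4, and 5 (prior 1/5 each): chest 1 is the lowest-numbered option available, probability 1; weight (1/5)·1 = 1/5 each.
The weights sum to 4/5.
So P(the ruby in chest 5 | the guide opened chest 1) = (1/5) / (4/5) = 1/4.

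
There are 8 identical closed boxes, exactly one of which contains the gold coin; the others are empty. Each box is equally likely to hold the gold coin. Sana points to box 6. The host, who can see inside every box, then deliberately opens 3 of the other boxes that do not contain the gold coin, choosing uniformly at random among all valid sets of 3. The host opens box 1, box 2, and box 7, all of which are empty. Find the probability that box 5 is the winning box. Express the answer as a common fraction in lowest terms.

7/32

Apply Bayes' rule, conditioning on where the gold coin actually is.
If it is in any of boxes 1, 2, and 7 (prior 1/8 each): that box was opened and seen not to hold the prize — ruled out; weight (1/8)·0 = 0 each.
If it is in any of boxes 3, 4, 5, and 8 (prior 1/8 each): the host has 20 equally likely choices, so probability 1/20; weight (1/8)·(1/20) = 1/160 each.
If it is in box 6 (prior 1/8): the host has 35 equally likely choices, so probability 1/35; weight (1/8)·(1/35) = 1/280.
The weights sum to 1/35.
So P(the gold coin in box 5 | the host opened box 1, box 2, and box 7) = (1/160) / (1/35) = 7/32.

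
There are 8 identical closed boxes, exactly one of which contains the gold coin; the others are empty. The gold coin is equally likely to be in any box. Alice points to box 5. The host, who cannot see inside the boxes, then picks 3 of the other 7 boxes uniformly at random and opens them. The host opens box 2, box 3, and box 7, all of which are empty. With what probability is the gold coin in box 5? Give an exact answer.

Apply Bayes' rule, conditioning on where the gold coin actually is.
If it is in any of boxes 1, 4, 5, 6, and 8 (prior 1/8 each): the host picks exactly this set with probability 1/35 regardless, and none is the prize; weight (1/8)·(1/35) = 1/280 each.
If it is in any of boxes 2, 3, and 7 (prior 1/8 each): that box was opened and seen not to hold the prize — ruled out; weight (1/8)·0 = 0 each.
The weights sum to 1/56.
So P(the gold coin in box 5 | the host opened box 2, box 3, and box 7) = (1/280) / (1/56) = 1/5.

1/5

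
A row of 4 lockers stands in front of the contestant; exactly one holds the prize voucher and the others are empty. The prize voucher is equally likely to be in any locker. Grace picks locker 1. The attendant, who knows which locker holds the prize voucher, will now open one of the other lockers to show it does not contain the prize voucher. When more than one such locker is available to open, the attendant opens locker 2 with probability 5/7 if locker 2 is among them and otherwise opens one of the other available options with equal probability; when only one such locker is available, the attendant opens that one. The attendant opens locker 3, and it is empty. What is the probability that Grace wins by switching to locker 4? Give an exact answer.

Apply Bayes' rule, conditioning on where the prize voucher actually is.
If it is in locker 1 (prior 1/4): locker 2 is available but not opened; locker 3 gets probability (1 − 5/7)/2 = 1/7; weight (1/4)·(1/7) = 1/28.
If it is in locker 2 (prior 1/4): locker 2 holds the prize so is unavailable; the attendant chooses uniformly among the 2 others, probability 1/2; weight (1/4)·(1/2) = 1/8.
If it is in locker 3 (prior 1/4): the attendant opened locker 3, so this case is ruled out; weight (1/4)·0 = 0.
If it is in locker 4 (prior 1/4): locker 2 is available but not opened, probability 2/7; weight (1/4)·(2/7) = 1/14.
The weights sum to 13/56.
So P(the prize voucher in locker 4 | the attendant opened locker 3) = (1/14) / (13/56) = 4/13.

4/13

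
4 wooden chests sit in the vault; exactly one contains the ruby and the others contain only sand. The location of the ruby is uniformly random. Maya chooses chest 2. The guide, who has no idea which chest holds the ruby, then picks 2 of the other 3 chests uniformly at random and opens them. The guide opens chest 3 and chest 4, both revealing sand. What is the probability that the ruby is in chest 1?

Apply Bayes' rule, conditioning on where the ruby actually is.
If it is in either of chests 1 and 2 (prior 1/4 each): the guide picks exactly this set with probability 1/3 regardless, and none is the prize; weight (1/4)·(1/3) = 1/12 each.
If it is in either of chests 3 and 4 (prior 1/4 each): that chest was opened and seen not to hold the prize — ruled out; weight (1/4)·0 = 0 each.
The weights sum to 1/6.
So P(the ruby in chest 1 | the guide opened chest 3 and chest 4) = (1/12) / (1/6) = 1/2.

1/2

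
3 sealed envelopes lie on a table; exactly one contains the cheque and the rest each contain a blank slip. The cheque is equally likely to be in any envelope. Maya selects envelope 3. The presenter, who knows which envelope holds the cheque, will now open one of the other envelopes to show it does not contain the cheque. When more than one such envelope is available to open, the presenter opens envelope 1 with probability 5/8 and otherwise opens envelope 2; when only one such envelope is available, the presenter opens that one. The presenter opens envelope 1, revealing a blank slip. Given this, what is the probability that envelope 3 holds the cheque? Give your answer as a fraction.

5/13

Condition on the true location of the cheque.
If it is in envelope 1 (prior 1/3): the presenter opened envelope 1, so this case is ruled out; weight (1/3)·0 = 0.
If it is in envelope 2 (prior 1/3): only envelope 1 is available, probability 1; weight (1/3)·1 = 1/3.
If it is in envelope 3 (prior 1/3): envelope 1 is available, opened with probability 5/8; weight (1/3)·(5/8) = 5/24.
The weights sum to 13/24.
So P(the cheque in envelope 3 | the presenter opened envelope 1) = (5/24) / (13/24) = 5/13.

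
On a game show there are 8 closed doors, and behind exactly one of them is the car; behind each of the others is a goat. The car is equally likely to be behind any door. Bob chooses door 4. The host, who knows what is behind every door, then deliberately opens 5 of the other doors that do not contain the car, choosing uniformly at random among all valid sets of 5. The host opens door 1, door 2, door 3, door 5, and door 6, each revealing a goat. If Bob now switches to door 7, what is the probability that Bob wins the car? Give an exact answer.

7/16

Condition on the true location of the car.
If it is behind any of doors 1, 2, 3, 5, and 6 (prior 1/8 each): that door was opened and seen not to hold the prize — ruled out; weight (1/8)·0 = 0 each.
If it is behind door 4 (prior 1/8): the host has 21 equally likely choices, so probability 1/21; weight (1/8)·(1/21) = 1/168.
If it is behind either of doors 7 and 8 (prior 1/8 each): the host has 6 equally likely choices, so probability 1/6; weight (1/8)·(1/6) = 1/48 each.
The weights sum to 1/21.
So P(the car behind door 7 | the host opened door 1, door 2, door 3, door 5, and door 6) = (1/48) / (1/21) = 7/16.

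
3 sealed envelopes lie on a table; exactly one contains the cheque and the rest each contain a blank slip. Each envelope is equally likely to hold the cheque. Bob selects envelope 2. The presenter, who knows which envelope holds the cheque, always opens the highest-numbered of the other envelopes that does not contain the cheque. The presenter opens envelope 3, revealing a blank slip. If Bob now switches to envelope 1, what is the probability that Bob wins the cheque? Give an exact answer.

1/2

Apply Bayes' rule, conditioning on where the cheque actually is.
If it is in either of envelopes 1 and 2 (prior 1/3 each): envelope 3 is the highest-numbered option available, probability 1; weight (1/3)·1 = 1/3 each.
If it is in envelope 3 (prior 1/3): the presenter opened envelope 3, so this case is ruled out; weight (1/3)·0 = 0.
The weights sum to 2/3.
So P(the cheque in envelope 1 | the presenter opened envelope 3) = (1/3) / (2/3) = 1/2.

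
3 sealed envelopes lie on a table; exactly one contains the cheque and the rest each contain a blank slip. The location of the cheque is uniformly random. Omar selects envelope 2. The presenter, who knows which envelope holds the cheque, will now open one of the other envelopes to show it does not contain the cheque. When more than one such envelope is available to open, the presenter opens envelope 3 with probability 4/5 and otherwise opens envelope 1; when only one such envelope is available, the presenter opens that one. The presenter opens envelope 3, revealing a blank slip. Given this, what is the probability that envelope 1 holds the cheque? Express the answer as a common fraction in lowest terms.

5/9

Apply Bayes' rule, conditioning on where the cheque actually is.
If it is in envelope 1 (prior 1/3): only envelope 3 is available, probability 1; weight (1/3)·1 = 1/3.
If it is in envelope 2 (prior 1/3): envelope 3 is available, opened with probability 4/5; weight (1/3)·(4/5) = 4/15.
If it is in envelope 3 (prior 1/3): the presenter opened envelope 3, so this case is ruled out; weight (1/3)·0 = 0.
The weights sum to 3/5.
So P(the cheque in envelope 1 | the presenter opened envelope 3) = (1/3) / (3/5) = 5/9.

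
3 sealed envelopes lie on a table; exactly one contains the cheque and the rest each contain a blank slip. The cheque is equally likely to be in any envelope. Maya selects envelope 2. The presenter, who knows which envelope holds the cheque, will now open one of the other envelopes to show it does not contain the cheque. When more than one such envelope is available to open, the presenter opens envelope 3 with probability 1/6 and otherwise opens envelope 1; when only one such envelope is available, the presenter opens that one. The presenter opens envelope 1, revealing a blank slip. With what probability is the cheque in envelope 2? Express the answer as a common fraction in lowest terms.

Consider each possible location of the cheque in turn.
If it is in envelope 1 (prior 1/3): the presenter opened envelope 1, so this case is ruled out; weight (1/3)·0 = 0.
If it is in envelope 2 (prior 1/3): envelope 3 is available but not opened, probability 5/6; weight (1/3)·(5/6) = 5/18.
If it is in envelope 3 (prior 1/3): only envelope 1 is available, probability 1; weight (1/3)·1 = 1/3.
The weights sum to 11/18.
So P(the cheque in envelope 2 | the presenter opened envelope 1) = (5/18) / (11/18) = 5/11.

5/11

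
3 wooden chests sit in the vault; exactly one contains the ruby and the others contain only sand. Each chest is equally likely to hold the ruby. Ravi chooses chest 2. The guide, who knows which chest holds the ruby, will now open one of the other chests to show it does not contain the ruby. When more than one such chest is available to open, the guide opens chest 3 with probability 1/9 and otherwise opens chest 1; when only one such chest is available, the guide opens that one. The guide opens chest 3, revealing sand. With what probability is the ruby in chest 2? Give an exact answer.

Consider each possible location of the ruby in turn.
If it is in chest 1 (prior 1/3): only chest 3 is available, probability 1; weight (1/3)·1 = 1/3.
If it is in chest 2 (prior 1/3): chest 3 is available, opened with probability 1/9; weight (1/3)·(1/9) = 1/27.
If it is in chest 3 (prior 1/3): the guide opened chest 3, so this case is ruled out; weight (1/3)·0 = 0.
The weights sum to 10/27.
So P(the ruby in chest 2 | the guide opened chest 3) = (1/27) / (10/27) = 1/10.

1/10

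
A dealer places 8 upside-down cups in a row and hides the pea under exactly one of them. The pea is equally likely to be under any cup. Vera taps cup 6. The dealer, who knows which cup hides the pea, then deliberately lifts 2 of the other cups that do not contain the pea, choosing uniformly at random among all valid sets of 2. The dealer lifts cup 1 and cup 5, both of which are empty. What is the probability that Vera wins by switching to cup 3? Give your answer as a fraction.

Condition on the true location of the pea.
If it is under either of cups 1 and 5 (prior 1/8 each): that cup was opened and seen not to hold the prize — ruled out; weight (1/8)·0 = 0 each.
If it is under any of cups 2, 3, 4, 7, and 8 (prior 1/8 each): the dealer has 15 equally likely choices, so probability 1/15; weight (1/8)·(1/15) = 1/120 each.
If it is under cup 6 (prior 1/8): the dealer has 21 equally likely choices, so probability 1/21; weight (1/8)·(1/21) = 1/168.
The weights sum to 1/21.
So P(the pea under cup 3 | the dealer opened cup 1 and cup 5) = (1/120) / (1/21) = 7/40.

7/40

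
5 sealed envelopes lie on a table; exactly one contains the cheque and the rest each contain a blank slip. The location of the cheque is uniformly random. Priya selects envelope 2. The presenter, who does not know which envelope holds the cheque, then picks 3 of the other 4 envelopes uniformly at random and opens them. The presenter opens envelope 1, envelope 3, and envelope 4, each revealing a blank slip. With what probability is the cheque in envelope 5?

Because the presenter chose which envelopes to open without knowing where the cheque is, the choice is independent of the prize location. Learning that none of the 3 opened envelopes holds the cheque simply rules out those 3 locations and leaves the remaining 2 envelopes still equally likely by symmetry.
So P(the cheque in envelope 5) = 1/2.

1/2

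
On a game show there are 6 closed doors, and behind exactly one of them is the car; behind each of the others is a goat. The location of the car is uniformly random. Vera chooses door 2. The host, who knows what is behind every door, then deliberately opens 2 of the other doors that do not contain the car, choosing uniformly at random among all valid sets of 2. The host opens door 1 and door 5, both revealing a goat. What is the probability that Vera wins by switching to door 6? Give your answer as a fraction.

Condition on the true location of the car.
If it is behind either of doors 1 and 5 (prior 1/6 each): that door was opened and seen not to hold the prize — ruled out; weight (1/6)·0 = 0 each.
If it is behind door 2 (prior 1/6): the host has 10 equally likely choices, so probability 1/10; weight (1/6)·(1/10) = 1/60.
If it is behind any of doors 3, 4, and 6 (prior 1/6 each): the host has 6 equally likely choices, so probability 1/6; weight (1/6)·(1/6) = 1/36 each.
The weights sum to 1/10.
So P(the car behind door 6 | the host opened door 1 and door 5) = (1/36) / (1/10) = 5/18.

5/18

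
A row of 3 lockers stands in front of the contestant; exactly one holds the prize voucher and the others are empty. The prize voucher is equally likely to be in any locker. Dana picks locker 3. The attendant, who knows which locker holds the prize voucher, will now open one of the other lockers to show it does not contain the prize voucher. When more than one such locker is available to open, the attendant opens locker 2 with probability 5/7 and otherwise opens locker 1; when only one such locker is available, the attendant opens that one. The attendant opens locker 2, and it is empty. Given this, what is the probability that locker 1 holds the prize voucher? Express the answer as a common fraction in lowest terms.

Apply Bayes' rule, conditioning on where the prize voucher actually is.
If it is in locker 1 (prior 1/3): only locker 2 is available, probability 1; weight (1/3)·1 = 1/3.
If it is in locker 2 (prior 1/3): the attendant opened locker 2, so this case is ruled out; weight (1/3)·0 = 0.
If it is in locker 3 (prior 1/3): locker 2 is available, opened with probability 5/7; weight (1/3)·(5/7) = 5/21.
The weights sum to 4/7.
So P(the prize voucher in locker 1 | the attendant opened locker 2) = (1/3) / (4/7) = 7/12.

7/12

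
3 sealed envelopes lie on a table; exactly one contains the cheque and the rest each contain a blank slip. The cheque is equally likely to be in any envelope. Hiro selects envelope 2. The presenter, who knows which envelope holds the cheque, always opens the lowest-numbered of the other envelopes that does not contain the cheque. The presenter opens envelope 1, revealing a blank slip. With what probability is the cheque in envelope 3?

1/2

Consider each possible location of the cheque in turn.
If it is in envelope 1 (prior 1/3): the presenter opened envelope 1, so this case is ruled out; weight (1/3)·0 = 0.
If it is in either of envelopes 2 and 3 (prior 1/3 each): envelope 1 is the lowest-numbered option available, probability 1; weight (1/3)·1 = 1/3 each.
The weights sum to 2/3.
So P(the cheque in envelope 3 | the presenter opened envelope 1) = (1/3) / (2/3) = 1/2.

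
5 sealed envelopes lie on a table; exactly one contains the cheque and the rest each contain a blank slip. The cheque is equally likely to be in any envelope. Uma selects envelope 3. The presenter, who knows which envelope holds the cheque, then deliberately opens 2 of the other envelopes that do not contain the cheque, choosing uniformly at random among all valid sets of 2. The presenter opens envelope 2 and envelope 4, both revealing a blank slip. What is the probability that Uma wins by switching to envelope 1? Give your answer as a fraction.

Condition on the true location of the cheque.
If it is in either of envelopes 1 and 5 (prior 1/5 each): the presenter has 3 equally likely choices, so probability 1/3; weight (1/5)·(1/3) = 1/15 each.
If it is in either of envelopes 2 and 4 (prior 1/5 each): that envelope was opened and seen not to hold the prize — ruled out; weight (1/5)·0 = 0 each.
If it is in envelope 3 (prior 1/5): the presenter has 6 equally likely choices, so probability 1/6; weight (1/5)·(1/6) = 1/30.
The weights sum to 1/6.
So P(the cheque in envelope 1 | the presenter opened envelope 2 and envelope 4) = (1/15) / (1/6) = 2/5.

2/5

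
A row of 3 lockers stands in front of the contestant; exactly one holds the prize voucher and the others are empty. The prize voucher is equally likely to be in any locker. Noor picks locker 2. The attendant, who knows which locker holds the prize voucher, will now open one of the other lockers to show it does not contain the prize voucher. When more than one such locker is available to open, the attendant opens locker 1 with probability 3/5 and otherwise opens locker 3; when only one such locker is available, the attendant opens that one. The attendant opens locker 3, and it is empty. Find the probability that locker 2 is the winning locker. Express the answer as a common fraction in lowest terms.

Consider each possible location of the prize voucher in turn.
If it is in locker 1 (prior 1/3): only locker 3 is available, probability 1; weight (1/3)·1 = 1/3.
If it is in locker 2 (prior 1/3): locker 1 is available but not opened, probability 2/5; weight (1/3)·(2/5) = 2/15.
If it is in locker 3 (prior 1/3): the attendant opened locker 3, so this case is ruled out; weight (1/3)·0 = 0.
The weights sum to 7/15.
So P(the prize voucher in locker 2 | the attendant opened locker 3) = (2/15) / (7/15) = 2/7.

2/7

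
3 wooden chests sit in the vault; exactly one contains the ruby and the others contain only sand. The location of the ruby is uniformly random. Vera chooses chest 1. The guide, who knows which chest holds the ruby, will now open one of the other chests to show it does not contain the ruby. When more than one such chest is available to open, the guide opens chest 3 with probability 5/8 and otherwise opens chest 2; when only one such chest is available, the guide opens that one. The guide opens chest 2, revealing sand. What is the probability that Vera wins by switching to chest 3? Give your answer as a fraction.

8/11

Apply Bayes' rule, conditioning on where the ruby actually is.
If it is in chest 1 (prior 1/3): chest 3 is available but not opened, probability 3/8; weight (1/3)·(3/8) = 1/8.
If it is in chest 2 (prior 1/3): the guide opened chest 2, so this case is ruled out; weight (1/3)·0 = 0.
If it is in chest 3 (prior 1/3): only chest 2 is available, probability 1; weight (1/3)·1 = 1/3.
The weights sum to 11/24.
So P(the ruby in chest 3 | the guide opened chest 2) = (1/3) / (11/24) = 8/11.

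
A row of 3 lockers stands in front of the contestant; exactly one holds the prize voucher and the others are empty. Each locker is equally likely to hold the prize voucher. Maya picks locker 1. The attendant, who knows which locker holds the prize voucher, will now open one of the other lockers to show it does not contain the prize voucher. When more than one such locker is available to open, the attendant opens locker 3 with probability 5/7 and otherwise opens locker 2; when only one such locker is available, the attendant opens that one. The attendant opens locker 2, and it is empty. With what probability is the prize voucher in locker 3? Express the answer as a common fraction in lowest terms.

7/9

Apply Bayes' rule, conditioning on where the prize voucher actually is.
If it is in locker 1 (prior 1/3): locker 3 is available but not opened, probability 2/7; weight (1/3)·(2/7) = 2/21.
If it is in locker 2 (prior 1/3): the attendant opened locker 2, so this case is ruled out; weight (1/3)·0 = 0.
If it is in locker 3 (prior 1/3): only locker 2 is available, probability 1; weight (1/3)·1 = 1/3.
The weights sum to 3/7.
So P(the prize voucher in locker 3 | the attendant opened locker 2) = (1/3) / (3/7) = 7/9.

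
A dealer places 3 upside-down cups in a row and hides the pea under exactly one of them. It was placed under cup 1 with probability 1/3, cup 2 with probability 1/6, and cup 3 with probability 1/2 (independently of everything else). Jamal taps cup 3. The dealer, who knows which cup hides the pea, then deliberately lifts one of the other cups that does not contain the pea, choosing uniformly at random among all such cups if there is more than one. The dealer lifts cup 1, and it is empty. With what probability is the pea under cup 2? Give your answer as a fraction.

2/5

Apply Bayes' rule, conditioning on where the pea actually is.
If it is under cup 1 (prior 1/3): the dealer opened cup 1, so this case is ruled out; weight (1/3)·0 = 0.
If it is under cup 2 (prior 1/6): the dealer has no choice, probability 1; weight (1/6)·1 = 1/6.
If it is under cup 3 (prior 1/2): the dealer has 2 equally likely choices, so probability 1/2; weight (1/2)·(1/2) = 1/4.
The weights sum to 5/12.
So P(the pea under cup 2 | the dealer opened cup 1) = (1/6) / (5/12) = 2/5.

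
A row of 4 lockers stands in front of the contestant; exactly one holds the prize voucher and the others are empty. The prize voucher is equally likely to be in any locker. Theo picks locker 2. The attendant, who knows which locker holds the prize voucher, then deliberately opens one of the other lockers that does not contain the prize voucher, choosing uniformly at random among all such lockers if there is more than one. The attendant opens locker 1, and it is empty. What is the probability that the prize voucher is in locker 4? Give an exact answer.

3/8

Condition on the true location of the prize voucher.
If it is in locker 1 (prior 1/4): the attendant opened locker 1, so this case is ruled out; weight (1/4)·0 = 0.
If it is in locker 2 (prior 1/4): the attendant has 3 equally likely choices, so probability 1/3; weight (1/4)·(1/3) = 1/12.
If it is in either of lockers 3 and 4 (prior 1/4 each): the attendant has 2 equally likely choices, so probability 1/2; weight (1/4)·(1/2) = 1/8 each.
The weights sum to 1/3.
So P(the prize voucher in locker 4 | the attendant opened locker 1) = (1/8) / (1/3) = 3/8.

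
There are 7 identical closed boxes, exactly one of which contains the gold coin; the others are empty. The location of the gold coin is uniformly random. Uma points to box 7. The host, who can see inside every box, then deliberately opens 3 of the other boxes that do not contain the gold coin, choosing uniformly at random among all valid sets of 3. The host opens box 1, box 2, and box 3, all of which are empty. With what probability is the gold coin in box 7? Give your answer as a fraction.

1/7

Apply Bayes' rule, conditioning on where the gold coin actually is.
If it is in any of boxes 1, 2, and 3 (prior 1/7 each): that box was opened and seen not to hold the prize — ruled out; weight (1/7)·0 = 0 each.
If it is in any of boxes 4, 5, and 6 (prior 1/7 each): the host has 10 equally likely choices, so probability 1/10; weight (1/7)·(1/10) = 1/70 each.
If it is in box 7 (prior 1/7): the host has 20 equally likely choices, so probability 1/20; weight (1/7)·(1/20) = 1/140.
The weights sum to 1/20.
So P(the gold coin in box 7 | the host opened box 1, box 2, and box 3) = (1/140) / (1/20) = 1/7.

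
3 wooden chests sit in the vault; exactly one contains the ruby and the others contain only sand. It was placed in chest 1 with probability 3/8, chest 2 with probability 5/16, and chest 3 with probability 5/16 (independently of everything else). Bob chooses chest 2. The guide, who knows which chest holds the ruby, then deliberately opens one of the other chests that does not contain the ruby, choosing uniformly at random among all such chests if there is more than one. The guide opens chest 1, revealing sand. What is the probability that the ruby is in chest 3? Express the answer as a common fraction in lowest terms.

2/3

Condition on the true location of the ruby.
If it is in chest 1 (prior 3/8): the guide opened chest 1, so this case is ruled out; weight (3/8)·0 = 0.
If it is in chest 2 (prior 5/16): the guide has 2 equally likely choices, so probability 1/2; weight (5/16)·(1/2) = 5/32.
If it is in chest 3 (prior 5/16): the guide has no choice, probability 1; weight (5/16)·1 = 5/16.
The weights sum to 15/32.
So P(the ruby in chest 3 | the guide opened chest 1) = (5/16) / (15/32) = 2/3.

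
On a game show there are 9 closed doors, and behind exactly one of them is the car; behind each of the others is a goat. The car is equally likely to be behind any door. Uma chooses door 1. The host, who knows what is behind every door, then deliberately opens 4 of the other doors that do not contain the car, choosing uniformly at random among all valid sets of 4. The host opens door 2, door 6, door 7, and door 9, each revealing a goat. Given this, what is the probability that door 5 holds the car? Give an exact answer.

Consider each possible location of the car in turn.
If it is behind door 1 (prior 1/9): the host has 70 equally likely choices, so probability 1/70; weight (1/9)·(1/70) = 1/630.
If it is behind any of doors 2, 6, 7, and 9 (prior 1/9 each): that door was opened and seen not to hold the prize — ruled out; weight (1/9)·0 = 0 each.
If it is behind any of doors 3, 4, 5, and 8 (prior 1/9 each): the host has 35 equally likely choices, so probability 1/35; weight (1/9)·(1/35) = 1/315 each.
The weights sum to 1/70.
So P(the car behind door 5 | the host opened door 2, door 6, door 7, and door 9) = (1/315) / (1/70) = 2/9.

2/9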